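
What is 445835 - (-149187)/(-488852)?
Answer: 217947182233/488852 ≈ 4.4583e+5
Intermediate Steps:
445835 - (-149187)/(-488852) = 445835 - (-149187)*(-1)/488852 = 445835 - 1*149187/488852 = 445835 - 149187/488852 = 217947182233/488852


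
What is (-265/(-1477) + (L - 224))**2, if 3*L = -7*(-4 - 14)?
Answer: 72118565401/2181529 ≈ 33059.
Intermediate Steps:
L = 42 (L = (-7*(-4 - 14))/3 = (-7*(-18))/3 = (1/3)*126 = 42)
(-265/(-1477) + (L - 224))**2 = (-265/(-1477) + (42 - 224))**2 = (-265*(-1/1477) - 182)**2 = (265/1477 - 182)**2 = (-268549/1477)**2 = 72118565401/2181529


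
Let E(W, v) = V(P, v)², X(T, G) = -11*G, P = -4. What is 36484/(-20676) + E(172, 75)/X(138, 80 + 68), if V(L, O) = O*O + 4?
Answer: -163797927317/8415132 ≈ -19465.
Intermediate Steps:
V(L, O) = 4 + O² (V(L, O) = O² + 4 = 4 + O²)
E(W, v) = (4 + v²)²
36484/(-20676) + E(172, 75)/X(138, 80 + 68) = 36484/(-20676) + (4 + 75²)²/((-11*(80 + 68))) = 36484*(-1/20676) + (4 + 5625)²/((-11*148)) = -9121/5169 + 5629²/(-1628) = -9121/5169 + 31685641*(-1/1628) = -9121/5169 - 31685641/1628 = -163797927317/8415132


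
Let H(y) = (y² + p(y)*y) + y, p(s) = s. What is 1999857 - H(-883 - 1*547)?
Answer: -2088513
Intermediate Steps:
H(y) = y + 2*y² (H(y) = (y² + y*y) + y = (y² + y²) + y = 2*y² + y = y + 2*y²)
1999857 - H(-883 - 1*547) = 1999857 - (-883 - 1*547)*(1 + 2*(-883 - 1*547)) = 1999857 - (-883 - 547)*(1 + 2*(-883 - 547)) = 1999857 - (-1430)*(1 + 2*(-1430)) = 1999857 - (-1430)*(1 - 2860) = 1999857 - (-1430)*(-2859) = 1999857 - 1*4088370 = 1999857 - 4088370 = -2088513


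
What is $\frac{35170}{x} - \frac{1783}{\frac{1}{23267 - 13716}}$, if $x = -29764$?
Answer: $- \frac{253432039491}{14882} \approx -1.7029 \cdot 10^{7}$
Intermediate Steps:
$\frac{35170}{x} - \frac{1783}{\frac{1}{23267 - 13716}} = \frac{35170}{-29764} - \frac{1783}{\frac{1}{23267 - 13716}} = 35170 \left(- \frac{1}{29764}\right) - \frac{1783}{\frac{1}{9551}} = - \frac{17585}{14882} - 1783 \frac{1}{\frac{1}{9551}} = - \frac{17585}{14882} - 17029433 = - \frac{253432039491}{14882}$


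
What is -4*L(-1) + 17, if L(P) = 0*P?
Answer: 17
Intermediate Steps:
L(P) = 0
-4*L(-1) + 17 = -4*0 + 17 = 0 + 17 = 17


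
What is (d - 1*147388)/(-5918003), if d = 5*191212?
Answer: -808672/5918003 ≈ -0.13665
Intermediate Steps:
d = 956060
(d - 1*147388)/(-5918003) = (956060 - 1*147388)/(-5918003) = (956060 - 147388)*(-1/5918003) = 808672*(-1/5918003) = -808672/5918003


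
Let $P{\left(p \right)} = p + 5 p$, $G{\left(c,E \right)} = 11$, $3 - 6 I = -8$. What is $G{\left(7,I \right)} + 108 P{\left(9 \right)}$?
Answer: $5843$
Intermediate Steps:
$I = \frac{11}{6}$ ($I = \frac{1}{2} - - \frac{4}{3} = \frac{1}{2} + \frac{4}{3} = \frac{11}{6} \approx 1.8333$)
$P{\left(p \right)} = 6 p$
$G{\left(7,I \right)} + 108 P{\left(9 \right)} = 11 + 108 \cdot 6 \cdot 9 = 11 + 108 \cdot 54 = 11 + 5832 = 5843$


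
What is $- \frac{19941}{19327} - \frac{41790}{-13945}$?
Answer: $\frac{105919617}{53903003} \approx 1.965$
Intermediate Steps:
$- \frac{19941}{19327} - \frac{41790}{-13945} = \left(-19941\right) \frac{1}{19327} - - \frac{8358}{2789} = - \frac{19941}{19327} + \frac{8358}{2789} = \frac{105919617}{53903003}$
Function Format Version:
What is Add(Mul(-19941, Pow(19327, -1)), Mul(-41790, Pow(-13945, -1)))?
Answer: Rational(105919617, 53903003) ≈ 1.9650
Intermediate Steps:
Add(Mul(-19941, Pow(19327, -1)), Mul(-41790, Pow(-13945, -1))) = Add(Mul(-19941, Rational(1, 19327)), Mul(-41790, Rational(-1, 13945))) = Add(Rational(-19941, 19327), Rational(8358, 2789)) = Rational(105919617, 53903003)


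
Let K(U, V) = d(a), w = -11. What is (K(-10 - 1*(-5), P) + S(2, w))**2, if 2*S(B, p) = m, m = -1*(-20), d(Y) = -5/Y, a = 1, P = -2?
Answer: 25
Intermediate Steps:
K(U, V) = -5 (K(U, V) = -5/1 = -5*1 = -5)
m = 20
S(B, p) = 10 (S(B, p) = (1/2)*20 = 10)
(K(-10 - 1*(-5), P) + S(2, w))**2 = (-5 + 10)**2 = 5**2 = 25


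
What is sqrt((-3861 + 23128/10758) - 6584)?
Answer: I*sqrt(302149677489)/5379 ≈ 102.19*I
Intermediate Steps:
sqrt((-3861 + 23128/10758) - 6584) = sqrt((-3861 + 23128*(1/10758)) - 6584) = sqrt((-3861 + 11564/5379) - 6584) = sqrt(-20756755/5379 - 6584) = sqrt(-56172091/5379) = I*sqrt(302149677489)/5379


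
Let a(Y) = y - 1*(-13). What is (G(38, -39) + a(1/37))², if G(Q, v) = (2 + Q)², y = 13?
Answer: 2643876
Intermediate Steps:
a(Y) = 26 (a(Y) = 13 - 1*(-13) = 13 + 13 = 26)
(G(38, -39) + a(1/37))² = ((2 + 38)² + 26)² = (40² + 26)² = (1600 + 26)² = 1626² = 2643876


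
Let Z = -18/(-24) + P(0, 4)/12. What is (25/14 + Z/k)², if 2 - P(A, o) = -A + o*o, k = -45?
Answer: 1841449/571536 ≈ 3.2219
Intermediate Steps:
P(A, o) = 2 + A - o² (P(A, o) = 2 - (-A + o*o) = 2 - (-A + o²) = 2 - (o² - A) = 2 + (A - o²) = 2 + A - o²)
Z = -5/12 (Z = -18/(-24) + (2 + 0 - 1*4²)/12 = -18*(-1/24) + (2 + 0 - 1*16)*(1/12) = ¾ + (2 + 0 - 16)*(1/12) = ¾ - 14*1/12 = ¾ - 7/6 = -5/12 ≈ -0.41667)
(25/14 + Z/k)² = (25/14 - 5/12/(-45))² = (25*(1/14) - 5/12*(-1/45))² = (25/14 + 1/108)² = (1357/756)² = 1841449/571536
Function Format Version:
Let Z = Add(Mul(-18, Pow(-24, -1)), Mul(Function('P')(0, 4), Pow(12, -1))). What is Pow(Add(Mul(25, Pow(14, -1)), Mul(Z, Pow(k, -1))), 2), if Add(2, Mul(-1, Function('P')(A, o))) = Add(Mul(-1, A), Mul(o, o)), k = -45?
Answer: Rational(1841449, 571536) ≈ 3.2219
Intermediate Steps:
Function('P')(A, o) = Add(2, A, Mul(-1, Pow(o, 2))) (Function('P')(A, o) = Add(2, Mul(-1, Add(Mul(-1, A), Mul(o, o)))) = Add(2, Mul(-1, Add(Mul(-1, A), Pow(o, 2)))) = Add(2, Mul(-1, Add(Pow(o, 2), Mul(-1, A)))) = Add(2, Add(A, Mul(-1, Pow(o, 2)))) = Add(2, A, Mul(-1, Pow(o, 2))))
Z = Rational(-5, 12) (Z = Add(Mul(-18, Pow(-24, -1)), Mul(Add(2, 0, Mul(-1, Pow(4, 2))), Pow(12, -1))) = Add(Mul(-18, Rational(-1, 24)), Mul(Add(2, 0, Mul(-1, 16)), Rational(1, 12))) = Add(Rational(3, 4), Mul(Add(2, 0, -16), Rational(1, 12))) = Add(Rational(3, 4), Mul(-14, Rational(1, 12))) = Add(Rational(3, 4), Rational(-7, 6)) = Rational(-5, 12) ≈ -0.41667)
Pow(Add(Mul(25, Pow(14, -1)), Mul(Z, Pow(k, -1))), 2) = Pow(Add(Mul(25, Pow(14, -1)), Mul(Rational(-5, 12), Pow(-45, -1))), 2) = Pow(Add(Mul(25, Rational(1, 14)), Mul(Rational(-5, 12), Rational(-1, 45))), 2) = Pow(Add(Rational(25, 14), Rational(1, 108)), 2) = Pow(Rational(1357, 756), 2) = Rational(1841449, 571536)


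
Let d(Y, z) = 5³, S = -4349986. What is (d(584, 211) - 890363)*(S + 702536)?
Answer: 3247098593100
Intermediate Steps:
d(Y, z) = 125
(d(584, 211) - 890363)*(S + 702536) = (125 - 890363)*(-4349986 + 702536) = -890238*(-3647450) = 3247098593100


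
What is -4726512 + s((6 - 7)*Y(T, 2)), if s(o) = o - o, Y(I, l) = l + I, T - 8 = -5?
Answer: -4726512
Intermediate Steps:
T = 3 (T = 8 - 5 = 3)
Y(I, l) = I + l
s(o) = 0
-4726512 + s((6 - 7)*Y(T, 2)) = -4726512 + 0 = -4726512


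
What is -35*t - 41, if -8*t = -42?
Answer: -899/4 ≈ -224.75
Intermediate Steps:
t = 21/4 (t = -⅛*(-42) = 21/4 ≈ 5.2500)
-35*t - 41 = -35*21/4 - 41 = -735/4 - 41 = -899/4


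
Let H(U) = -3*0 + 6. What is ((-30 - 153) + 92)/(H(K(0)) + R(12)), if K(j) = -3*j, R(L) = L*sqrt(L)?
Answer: 91/282 - 182*sqrt(3)/141 ≈ -1.9130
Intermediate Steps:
R(L) = L**(3/2)
H(U) = 6 (H(U) = 0 + 6 = 6)
((-30 - 153) + 92)/(H(K(0)) + R(12)) = ((-30 - 153) + 92)/(6 + 12**(3/2)) = (-183 + 92)/(6 + 24*sqrt(3)) = -91/(6 + 24*sqrt(3))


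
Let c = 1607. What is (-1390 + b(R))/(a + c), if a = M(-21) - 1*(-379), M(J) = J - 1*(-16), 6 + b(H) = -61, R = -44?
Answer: -1457/1981 ≈ -0.73549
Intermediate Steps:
b(H) = -67 (b(H) = -6 - 61 = -67)
M(J) = 16 + J (M(J) = J + 16 = 16 + J)
a = 374 (a = (16 - 21) - 1*(-379) = -5 + 379 = 374)
(-1390 + b(R))/(a + c) = (-1390 - 67)/(374 + 1607) = -1457/1981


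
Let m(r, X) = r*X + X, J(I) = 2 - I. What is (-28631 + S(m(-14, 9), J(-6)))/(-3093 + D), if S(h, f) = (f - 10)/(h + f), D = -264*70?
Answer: 346753/261273 ≈ 1.3272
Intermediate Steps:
m(r, X) = X + X*r (m(r, X) = X*r + X = X + X*r)
D = -18480
S(h, f) = (-10 + f)/(f + h)
(-28631 + S(m(-14, 9), J(-6)))/(-3093 + D) = (-28631 + (-10 + (2 - 1*(-6)))/((2 - 1*(-6)) + 9*(1 - 14)))/(-3093 - 18480) = (-28631 + (-10 + (2 + 6))/((2 + 6) + 9*(-13)))/(-21573) = (-28631 + (-10 + 8)/(8 - 117))*(-1/21573) = (-28631 - 2/(-109))*(-1/21573) = (-28631 - 1/109*(-2))*(-1/21573) = (-28631 + 2/109)*(-1/21573) = -3120777/109*(-1/21573) = 346753/261273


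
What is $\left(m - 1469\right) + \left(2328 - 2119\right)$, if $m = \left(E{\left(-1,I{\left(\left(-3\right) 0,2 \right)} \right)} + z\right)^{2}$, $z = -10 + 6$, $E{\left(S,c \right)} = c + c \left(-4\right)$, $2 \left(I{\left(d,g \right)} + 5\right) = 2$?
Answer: $-1196$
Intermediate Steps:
$I{\left(d,g \right)} = -4$ ($I{\left(d,g \right)} = -5 + \frac{1}{2} \cdot 2 = -5 + 1 = -4$)
$E{\left(S,c \right)} = - 3 c$ ($E{\left(S,c \right)} = c - 4 c = - 3 c$)
$z = -4$
$m = 64$ ($m = \left(\left(-3\right) \left(-4\right) - 4\right)^{2} = \left(12 - 4\right)^{2} = 8^{2} = 64$)
$\left(m - 1469\right) + \left(2328 - 2119\right) = \left(64 - 1469\right) + \left(2328 - 2119\right) = -1405 + 209 = -1196$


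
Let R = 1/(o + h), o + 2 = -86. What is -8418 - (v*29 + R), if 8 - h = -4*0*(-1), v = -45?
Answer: -569039/80 ≈ -7113.0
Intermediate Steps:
h = 8 (h = 8 - (-4*0)*(-1) = 8 - 0*(-1) = 8 - 1*0 = 8 + 0 = 8)
o = -88 (o = -2 - 86 = -88)
R = -1/80 (R = 1/(-88 + 8) = 1/(-80) = -1/80 ≈ -0.012500)
-8418 - (v*29 + R) = -8418 - (-45*29 - 1/80) = -8418 - (-1305 - 1/80) = -8418 - 1*(-104401/80) = -8418 + 104401/80 = -569039/80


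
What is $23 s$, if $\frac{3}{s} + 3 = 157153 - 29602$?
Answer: $\frac{23}{42516} \approx 0.00054097$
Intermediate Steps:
$s = \frac{1}{42516}$ ($s = \frac{3}{-3 + \left(157153 - 29602\right)} = \frac{3}{-3 + 127551} = \frac{3}{127548} = 3 \cdot \frac{1}{127548} = \frac{1}{42516} \approx 2.3521 \cdot 10^{-5}$)
$23 s = 23 \cdot \frac{1}{42516} = \frac{23}{42516}$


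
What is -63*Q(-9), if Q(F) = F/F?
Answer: -63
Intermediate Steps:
Q(F) = 1
-63*Q(-9) = -63*1 = -63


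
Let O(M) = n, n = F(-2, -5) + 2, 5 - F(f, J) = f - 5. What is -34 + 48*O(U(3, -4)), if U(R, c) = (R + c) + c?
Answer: 638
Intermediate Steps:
F(f, J) = 10 - f (F(f, J) = 5 - (f - 5) = 5 - (-5 + f) = 5 + (5 - f) = 10 - f)
U(R, c) = R + 2*c
n = 14 (n = (10 - 1*(-2)) + 2 = (10 + 2) + 2 = 12 + 2 = 14)
O(M) = 14
-34 + 48*O(U(3, -4)) = -34 + 48*14 = -34 + 672 = 638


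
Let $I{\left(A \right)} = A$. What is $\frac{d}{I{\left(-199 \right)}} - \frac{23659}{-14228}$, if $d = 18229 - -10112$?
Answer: $- \frac{398527607}{2831372} \approx -140.75$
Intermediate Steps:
$d = 28341$ ($d = 18229 + 10112 = 28341$)
$\frac{d}{I{\left(-199 \right)}} - \frac{23659}{-14228} = \frac{28341}{-199} - \frac{23659}{-14228} = 28341 \left(- \frac{1}{199}\right) - - \frac{23659}{14228} = - \frac{28341}{199} + \frac{23659}{14228} = - \frac{398527607}{2831372}$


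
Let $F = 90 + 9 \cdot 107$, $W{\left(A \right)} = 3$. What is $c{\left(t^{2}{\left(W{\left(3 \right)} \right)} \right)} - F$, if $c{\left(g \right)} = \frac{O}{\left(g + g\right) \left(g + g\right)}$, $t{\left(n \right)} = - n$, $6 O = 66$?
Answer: $- \frac{341161}{324} \approx -1053.0$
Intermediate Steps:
$O = 11$ ($O = \frac{1}{6} \cdot 66 = 11$)
$F = 1053$ ($F = 90 + 963 = 1053$)
$c{\left(g \right)} = \frac{11}{4 g^{2}}$ ($c{\left(g \right)} = \frac{11}{\left(g + g\right) \left(g + g\right)} = \frac{11}{2 g 2 g} = \frac{11}{4 g^{2}}$)
$c{\left(t^{2}{\left(W{\left(3 \right)} \right)} \right)} - F = \frac{11}{4 \cdot 81} - 1053 = \frac{11}{4} \cdot \frac{1}{81} - 1053 = \frac{11}{324} - 1053 = - \frac{341161}{324}$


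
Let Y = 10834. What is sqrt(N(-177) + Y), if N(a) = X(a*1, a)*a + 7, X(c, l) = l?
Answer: sqrt(42170) ≈ 205.35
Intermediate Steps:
N(a) = 7 + a**2 (N(a) = a*a + 7 = a**2 + 7 = 7 + a**2)
sqrt(N(-177) + Y) = sqrt((7 + (-177)**2) + 10834) = sqrt((7 + 31329) + 10834) = sqrt(31336 + 10834) = sqrt(42170)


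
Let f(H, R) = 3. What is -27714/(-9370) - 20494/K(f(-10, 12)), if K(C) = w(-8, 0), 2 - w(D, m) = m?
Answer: -47993338/4685 ≈ -10244.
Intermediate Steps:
w(D, m) = 2 - m
K(C) = 2 (K(C) = 2 - 1*0 = 2 + 0 = 2)
-27714/(-9370) - 20494/K(f(-10, 12)) = -27714/(-9370) - 20494/2 = -27714*(-1/9370) - 20494*1/2 = 13857/4685 - 10247 = -47993338/4685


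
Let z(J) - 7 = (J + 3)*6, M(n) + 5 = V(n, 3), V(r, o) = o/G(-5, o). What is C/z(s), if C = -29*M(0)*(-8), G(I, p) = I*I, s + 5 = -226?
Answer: 28304/34025 ≈ 0.83186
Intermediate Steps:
s = -231 (s = -5 - 226 = -231)
G(I, p) = I²
V(r, o) = o/25 (V(r, o) = o/((-5)²) = o/25)
M(n) = -122/25 (M(n) = -5 + (1/25)*3 = -5 + 3/25 = -122/25)
z(J) = 25 + 6*J (z(J) = 7 + (J + 3)*6 = 7 + (3 + J)*6 = 7 + (18 + 6*J) = 25 + 6*J)
C = -28304/25 (C = -29*(-122/25)*(-8) = (3538/25)*(-8) = -28304/25 ≈ -1132.2)
C/z(s) = -28304/(25*(25 + 6*(-231))) = -28304/(25*(25 - 1386)) = -28304/25/(-1361) = -28304/25*(-1/1361) = 28304/34025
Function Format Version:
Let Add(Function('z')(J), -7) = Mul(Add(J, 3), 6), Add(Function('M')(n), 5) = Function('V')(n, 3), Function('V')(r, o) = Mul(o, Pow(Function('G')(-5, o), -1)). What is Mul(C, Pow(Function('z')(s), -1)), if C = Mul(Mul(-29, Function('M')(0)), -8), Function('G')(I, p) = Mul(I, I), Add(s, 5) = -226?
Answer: Rational(28304, 34025) ≈ 0.83186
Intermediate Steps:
s = -231 (s = Add(-5, -226) = -231)
Function('G')(I, p) = Pow(I, 2)
Function('V')(r, o) = Mul(Rational(1, 25), o) (Function('V')(r, o) = Mul(o, Pow(Pow(-5, 2), -1)) = Mul(o, Pow(25, -1)) = Mul(o, Rational(1, 25)) = Mul(Rational(1, 25), o))
Function('M')(n) = Rational(-122, 25) (Function('M')(n) = Add(-5, Mul(Rational(1, 25), 3)) = Add(-5, Rational(3, 25)) = Rational(-122, 25))
Function('z')(J) = Add(25, Mul(6, J)) (Function('z')(J) = Add(7, Mul(Add(J, 3), 6)) = Add(7, Mul(Add(3, J), 6)) = Add(7, Add(18, Mul(6, J))) = Add(25, Mul(6, J)))
C = Rational(-28304, 25) (C = Mul(Mul(-29, Rational(-122, 25)), -8) = Mul(Rational(3538, 25), -8) = Rational(-28304, 25) ≈ -1132.2)
Mul(C, Pow(Function('z')(s), -1)) = Mul(Rational(-28304, 25), Pow(Add(25, Mul(6, -231)), -1)) = Mul(Rational(-28304, 25), Pow(Add(25, -1386), -1)) = Mul(Rational(-28304, 25), Pow(-1361, -1)) = Mul(Rational(-28304, 25), Rational(-1, 1361)) = Rational(28304, 34025)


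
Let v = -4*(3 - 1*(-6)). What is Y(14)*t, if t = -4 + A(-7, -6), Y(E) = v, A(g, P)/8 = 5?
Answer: -1296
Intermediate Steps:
A(g, P) = 40 (A(g, P) = 8*5 = 40)
v = -36 (v = -4*(3 + 6) = -4*9 = -36)
Y(E) = -36
t = 36 (t = -4 + 40 = 36)
Y(14)*t = -36*36 = -1296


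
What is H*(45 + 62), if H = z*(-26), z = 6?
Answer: -16692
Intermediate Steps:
H = -156 (H = 6*(-26) = -156)
H*(45 + 62) = -156*(45 + 62) = -156*107 = -16692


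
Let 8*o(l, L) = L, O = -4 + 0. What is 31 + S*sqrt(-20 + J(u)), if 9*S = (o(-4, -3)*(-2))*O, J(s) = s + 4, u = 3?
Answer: 31 - I*sqrt(13)/3 ≈ 31.0 - 1.2019*I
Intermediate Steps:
O = -4
o(l, L) = L/8
J(s) = 4 + s
S = -1/3 (S = ((((1/8)*(-3))*(-2))*(-4))/9 = (-3/8*(-2)*(-4))/9 = ((3/4)*(-4))/9 = (1/9)*(-3) = -1/3 ≈ -0.33333)
31 + S*sqrt(-20 + J(u)) = 31 - sqrt(-20 + (4 + 3))/3 = 31 - sqrt(-20 + 7)/3 = 31 - I*sqrt(13)/3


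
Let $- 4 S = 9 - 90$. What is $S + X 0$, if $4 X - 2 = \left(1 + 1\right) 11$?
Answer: $\frac{81}{4} \approx 20.25$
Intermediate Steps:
$X = 6$ ($X = \frac{1}{2} + \frac{\left(1 + 1\right) 11}{4} = \frac{1}{2} + \frac{2 \cdot 11}{4} = \frac{1}{2} + \frac{1}{4} \cdot 22 = \frac{1}{2} + \frac{11}{2} = 6$)
$S = \frac{81}{4}$ ($S = - \frac{9 - 90}{4} = \left(- \frac{1}{4}\right) \left(-81\right) = \frac{81}{4} \approx 20.25$)
$S + X 0 = \frac{81}{4} + 6 \cdot 0 = \frac{81}{4} + 0 = \frac{81}{4}$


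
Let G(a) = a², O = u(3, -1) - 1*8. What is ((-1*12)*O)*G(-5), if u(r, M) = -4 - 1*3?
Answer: 4500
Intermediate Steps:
u(r, M) = -7 (u(r, M) = -4 - 3 = -7)
O = -15 (O = -7 - 1*8 = -7 - 8 = -15)
((-1*12)*O)*G(-5) = (-1*12*(-15))*(-5)² = -12*(-15)*25 = 180*25 = 4500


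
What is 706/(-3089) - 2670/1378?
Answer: -4610249/2128321 ≈ -2.1661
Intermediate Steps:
706/(-3089) - 2670/1378 = 706*(-1/3089) - 2670*1/1378 = -706/3089 - 1335/689 = -4610249/2128321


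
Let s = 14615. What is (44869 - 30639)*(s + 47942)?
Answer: 890186110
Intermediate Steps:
(44869 - 30639)*(s + 47942) = (44869 - 30639)*(14615 + 47942) = 14230*62557 = 890186110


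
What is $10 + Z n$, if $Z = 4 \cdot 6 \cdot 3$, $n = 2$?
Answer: $154$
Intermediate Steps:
$Z = 72$ ($Z = 24 \cdot 3 = 72$)
$10 + Z n = 10 + 72 \cdot 2 = 10 + 144 = 154$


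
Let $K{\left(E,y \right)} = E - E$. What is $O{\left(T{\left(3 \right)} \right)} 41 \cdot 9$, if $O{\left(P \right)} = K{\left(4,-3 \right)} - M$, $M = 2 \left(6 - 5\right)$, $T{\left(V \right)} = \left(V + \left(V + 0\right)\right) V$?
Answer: $-738$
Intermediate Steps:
$T{\left(V \right)} = 2 V^{2}$ ($T{\left(V \right)} = \left(V + V\right) V = 2 V V = 2 V^{2}$)
$K{\left(E,y \right)} = 0$
$M = 2$ ($M = 2 \cdot 1 = 2$)
$O{\left(P \right)} = -2$ ($O{\left(P \right)} = 0 - 2 = -2$)
$O{\left(T{\left(3 \right)} \right)} 41 \cdot 9 = \left(-2\right) 41 \cdot 9 = \left(-82\right) 9 = -738$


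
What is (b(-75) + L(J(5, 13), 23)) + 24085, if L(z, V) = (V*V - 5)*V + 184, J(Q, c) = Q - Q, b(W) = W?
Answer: 36246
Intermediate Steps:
J(Q, c) = 0
L(z, V) = 184 + V*(-5 + V**2) (L(z, V) = (V**2 - 5)*V + 184 = (-5 + V**2)*V + 184 = V*(-5 + V**2) + 184 = 184 + V*(-5 + V**2))
(b(-75) + L(J(5, 13), 23)) + 24085 = (-75 + (184 + 23**3 - 5*23)) + 24085 = (-75 + (184 + 12167 - 115)) + 24085 = (-75 + 12236) + 24085 = 12161 + 24085 = 36246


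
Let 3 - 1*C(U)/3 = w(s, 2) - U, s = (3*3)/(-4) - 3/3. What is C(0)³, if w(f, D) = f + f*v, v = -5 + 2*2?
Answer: 729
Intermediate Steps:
s = -13/4 (s = 9*(-¼) - 3*⅓ = -9/4 - 1 = -13/4 ≈ -3.2500)
v = -1 (v = -5 + 4 = -1)
w(f, D) = 0 (w(f, D) = f + f*(-1) = f - f = 0)
C(U) = 9 + 3*U (C(U) = 9 - 3*(0 - U) = 9 - (-3)*U = 9 + 3*U)
C(0)³ = (9 + 3*0)³ = (9 + 0)³ = 9³ = 729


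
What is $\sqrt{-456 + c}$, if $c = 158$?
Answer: $i \sqrt{298} \approx 17.263 i$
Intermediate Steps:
$\sqrt{-456 + c} = \sqrt{-456 + 158} = \sqrt{-298} = i \sqrt{298}$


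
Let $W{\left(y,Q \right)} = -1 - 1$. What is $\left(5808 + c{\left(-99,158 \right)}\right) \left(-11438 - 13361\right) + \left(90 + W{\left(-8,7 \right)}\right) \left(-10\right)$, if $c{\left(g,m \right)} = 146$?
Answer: $-147654126$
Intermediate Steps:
$W{\left(y,Q \right)} = -2$ ($W{\left(y,Q \right)} = -1 - 1 = -2$)
$\left(5808 + c{\left(-99,158 \right)}\right) \left(-11438 - 13361\right) + \left(90 + W{\left(-8,7 \right)}\right) \left(-10\right) = \left(5808 + 146\right) \left(-11438 - 13361\right) + \left(90 - 2\right) \left(-10\right) = 5954 \left(-24799\right) + 88 \left(-10\right) = -147653246 - 880 = -147654126$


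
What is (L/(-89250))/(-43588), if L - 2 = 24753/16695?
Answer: 19381/21649124385000 ≈ 8.9523e-10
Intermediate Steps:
L = 19381/5565 (L = 2 + 24753/16695 = 2 + 24753*(1/16695) = 2 + 8251/5565 = 19381/5565 ≈ 3.4827)
(L/(-89250))/(-43588) = ((19381/5565)/(-89250))/(-43588) = ((19381/5565)*(-1/89250))*(-1/43588) = -19381/496676250*(-1/43588) = 19381/21649124385000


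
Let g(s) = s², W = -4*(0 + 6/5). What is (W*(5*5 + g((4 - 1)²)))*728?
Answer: -1852032/5 ≈ -3.7041e+5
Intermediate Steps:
W = -24/5 (W = -4*(0 + 6*(⅕)) = -4*(0 + 6/5) = -4*6/5 = -24/5 ≈ -4.8000)
(W*(5*5 + g((4 - 1)²)))*728 = -24*(5*5 + ((4 - 1)²)²)/5*728 = -24*(25 + (3²)²)/5*728 = -24*(25 + 9²)/5*728 = -24*(25 + 81)/5*728 = -24/5*106*728 = -2544/5*728 = -1852032/5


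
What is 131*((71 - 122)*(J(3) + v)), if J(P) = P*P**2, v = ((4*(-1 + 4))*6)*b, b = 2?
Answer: -1142451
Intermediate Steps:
v = 144 (v = ((4*(-1 + 4))*6)*2 = ((4*3)*6)*2 = (12*6)*2 = 72*2 = 144)
J(P) = P**3
131*((71 - 122)*(J(3) + v)) = 131*((71 - 122)*(3**3 + 144)) = 131*(-51*(27 + 144)) = 131*(-51*171) = 131*(-8721) = -1142451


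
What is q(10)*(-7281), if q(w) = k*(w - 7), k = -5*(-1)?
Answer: -109215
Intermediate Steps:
k = 5
q(w) = -35 + 5*w (q(w) = 5*(w - 7) = 5*(-7 + w) = -35 + 5*w)
q(10)*(-7281) = (-35 + 5*10)*(-7281) = (-35 + 50)*(-7281) = 15*(-7281) = -109215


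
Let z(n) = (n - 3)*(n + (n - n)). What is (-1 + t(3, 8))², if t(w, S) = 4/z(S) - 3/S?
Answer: 2601/1600 ≈ 1.6256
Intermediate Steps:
z(n) = n*(-3 + n) (z(n) = (-3 + n)*(n + 0) = (-3 + n)*n = n*(-3 + n))
t(w, S) = -3/S + 4/(S*(-3 + S)) (t(w, S) = 4/((S*(-3 + S))) - 3/S = 4*(1/(S*(-3 + S))) - 3/S = 4/(S*(-3 + S)) - 3/S = -3/S + 4/(S*(-3 + S)))
(-1 + t(3, 8))² = (-1 + (13 - 3*8)/(8*(-3 + 8)))² = (-1 + (⅛)*(13 - 24)/5)² = (-1 + (⅛)*(⅕)*(-11))² = (-1 - 11/40)² = (-51/40)² = 2601/1600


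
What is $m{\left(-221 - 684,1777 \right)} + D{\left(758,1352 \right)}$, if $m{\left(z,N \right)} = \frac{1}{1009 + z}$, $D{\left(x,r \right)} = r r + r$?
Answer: $\frac{190242625}{104} \approx 1.8293 \cdot 10^{6}$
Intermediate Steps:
$D{\left(x,r \right)} = r + r^{2}$ ($D{\left(x,r \right)} = r^{2} + r = r + r^{2}$)
$m{\left(-221 - 684,1777 \right)} + D{\left(758,1352 \right)} = \frac{1}{1009 - 905} + 1352 \left(1 + 1352\right) = \frac{1}{1009 - 905} + 1352 \cdot 1353 = \frac{1}{1009 - 905} + 1829256 = \frac{1}{104} + 1829256 = \frac{190242625}{104}$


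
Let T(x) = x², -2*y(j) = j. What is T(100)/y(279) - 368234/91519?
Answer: -1933117286/25533801 ≈ -75.708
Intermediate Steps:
y(j) = -j/2
T(100)/y(279) - 368234/91519 = 100²/((-½*279)) - 368234/91519 = 10000/(-279/2) - 368234*1/91519 = 10000*(-2/279) - 368234/91519 = -20000/279 - 368234/91519 = -1933117286/25533801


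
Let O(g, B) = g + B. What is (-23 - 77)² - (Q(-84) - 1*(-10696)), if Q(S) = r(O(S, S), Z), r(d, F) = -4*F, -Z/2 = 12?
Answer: -792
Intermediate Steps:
O(g, B) = B + g
Z = -24 (Z = -2*12 = -24)
Q(S) = 96 (Q(S) = -4*(-24) = 96)
(-23 - 77)² - (Q(-84) - 1*(-10696)) = (-23 - 77)² - (96 - 1*(-10696)) = (-100)² - (96 + 10696) = 10000 - 1*10792 = 10000 - 10792 = -792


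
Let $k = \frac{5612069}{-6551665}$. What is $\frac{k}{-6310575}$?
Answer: $\frac{244003}{1797598841625} \approx 1.3574 \cdot 10^{-7}$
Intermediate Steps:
$k = - \frac{244003}{284855}$ ($k = 5612069 \left(- \frac{1}{6551665}\right) = - \frac{244003}{284855} \approx -0.85659$)
$\frac{k}{-6310575} = - \frac{244003}{284855 \left(-6310575\right)} = \left(- \frac{244003}{284855}\right) \left(- \frac{1}{6310575}\right) = \frac{244003}{1797598841625}$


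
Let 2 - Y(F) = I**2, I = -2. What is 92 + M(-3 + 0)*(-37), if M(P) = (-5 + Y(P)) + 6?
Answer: 129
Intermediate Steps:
Y(F) = -2 (Y(F) = 2 - 1*(-2)**2 = 2 - 1*4 = 2 - 4 = -2)
M(P) = -1 (M(P) = (-5 - 2) + 6 = -7 + 6 = -1)
92 + M(-3 + 0)*(-37) = 92 - 1*(-37) = 92 + 37 = 129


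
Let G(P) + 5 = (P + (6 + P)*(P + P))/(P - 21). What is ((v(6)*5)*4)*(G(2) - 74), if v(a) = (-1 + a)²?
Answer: -767500/19 ≈ -40395.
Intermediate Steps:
G(P) = -5 + (P + 2*P*(6 + P))/(-21 + P) (G(P) = -5 + (P + (6 + P)*(P + P))/(P - 21) = -5 + (P + (6 + P)*(2*P))/(-21 + P) = -5 + (P + 2*P*(6 + P))/(-21 + P))
((v(6)*5)*4)*(G(2) - 74) = (((-1 + 6)²*5)*4)*((105 + 2*2² + 8*2)/(-21 + 2) - 74) = ((5²*5)*4)*((105 + 2*4 + 16)/(-19) - 74) = ((25*5)*4)*(-(105 + 8 + 16)/19 - 74) = (125*4)*(-1/19*129 - 74) = 500*(-129/19 - 74) = 500*(-1535/19) = -767500/19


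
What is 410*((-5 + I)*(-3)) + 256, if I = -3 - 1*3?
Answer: 13786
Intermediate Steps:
I = -6 (I = -3 - 3 = -6)
410*((-5 + I)*(-3)) + 256 = 410*((-5 - 6)*(-3)) + 256 = 410*(-11*(-3)) + 256 = 410*33 + 256 = 13530 + 256 = 13786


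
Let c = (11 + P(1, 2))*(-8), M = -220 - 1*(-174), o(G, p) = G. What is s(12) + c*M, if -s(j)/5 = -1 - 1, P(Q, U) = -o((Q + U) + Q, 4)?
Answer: 2586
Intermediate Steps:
P(Q, U) = -U - 2*Q (P(Q, U) = -((Q + U) + Q) = -(U + 2*Q) = -U - 2*Q)
s(j) = 10 (s(j) = -5*(-1 - 1) = -5*(-2) = 10)
M = -46 (M = -220 + 174 = -46)
c = -56 (c = (11 + (-1*2 - 2*1))*(-8) = (11 + (-2 - 2))*(-8) = (11 - 4)*(-8) = 7*(-8) = -56)
s(12) + c*M = 10 - 56*(-46) = 10 + 2576 = 2586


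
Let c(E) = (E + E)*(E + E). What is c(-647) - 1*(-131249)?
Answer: 1805685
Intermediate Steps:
c(E) = 4*E**2 (c(E) = (2*E)*(2*E) = 4*E**2)
c(-647) - 1*(-131249) = 4*(-647)**2 - 1*(-131249) = 4*418609 + 131249 = 1674436 + 131249 = 1805685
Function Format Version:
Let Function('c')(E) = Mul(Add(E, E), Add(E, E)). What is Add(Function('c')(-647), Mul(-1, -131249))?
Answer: 1805685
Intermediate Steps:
Function('c')(E) = Mul(4, Pow(E, 2)) (Function('c')(E) = Mul(Mul(2, E), Mul(2, E)) = Mul(4, Pow(E, 2)))
Add(Function('c')(-647), Mul(-1, -131249)) = Add(Mul(4, Pow(-647, 2)), Mul(-1, -131249)) = Add(Mul(4, 418609), 131249) = Add(1674436, 131249) = 1805685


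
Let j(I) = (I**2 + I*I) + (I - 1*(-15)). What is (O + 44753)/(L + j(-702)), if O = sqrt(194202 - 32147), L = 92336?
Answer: 44753/1077257 + sqrt(162055)/1077257 ≈ 0.041917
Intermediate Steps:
j(I) = 15 + I + 2*I**2 (j(I) = (I**2 + I**2) + (I + 15) = 2*I**2 + (15 + I) = 15 + I + 2*I**2)
O = sqrt(162055) ≈ 402.56
(O + 44753)/(L + j(-702)) = (sqrt(162055) + 44753)/(92336 + (15 - 702 + 2*(-702)**2)) = (44753 + sqrt(162055))/(92336 + (15 - 702 + 2*492804)) = (44753 + sqrt(162055))/(92336 + (15 - 702 + 985608)) = (44753 + sqrt(162055))/(92336 + 984921) = (44753 + sqrt(162055))/1077257 = (44753 + sqrt(162055))*(1/1077257) = 44753/1077257 + sqrt(162055)/1077257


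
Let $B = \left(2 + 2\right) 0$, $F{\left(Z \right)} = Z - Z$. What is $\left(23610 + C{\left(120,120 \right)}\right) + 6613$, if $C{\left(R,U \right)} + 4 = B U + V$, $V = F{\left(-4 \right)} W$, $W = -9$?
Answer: $30219$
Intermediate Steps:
$F{\left(Z \right)} = 0$
$B = 0$ ($B = 4 \cdot 0 = 0$)
$V = 0$ ($V = 0 \left(-9\right) = 0$)
$C{\left(R,U \right)} = -4$ ($C{\left(R,U \right)} = -4 + \left(0 U + 0\right) = -4 + \left(0 + 0\right) = -4 + 0 = -4$)
$\left(23610 + C{\left(120,120 \right)}\right) + 6613 = \left(23610 - 4\right) + 6613 = 23606 + 6613 = 30219$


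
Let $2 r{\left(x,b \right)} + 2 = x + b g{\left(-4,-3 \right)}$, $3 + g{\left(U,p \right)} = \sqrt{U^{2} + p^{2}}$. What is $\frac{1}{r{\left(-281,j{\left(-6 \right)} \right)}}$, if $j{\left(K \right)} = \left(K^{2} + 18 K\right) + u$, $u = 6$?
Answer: $- \frac{2}{415} \approx -0.0048193$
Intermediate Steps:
$j{\left(K \right)} = 6 + K^{2} + 18 K$ ($j{\left(K \right)} = \left(K^{2} + 18 K\right) + 6 = 6 + K^{2} + 18 K$)
$g{\left(U,p \right)} = -3 + \sqrt{U^{2} + p^{2}}$
$r{\left(x,b \right)} = -1 + b + \frac{x}{2}$ ($r{\left(x,b \right)} = -1 + \frac{x + b \left(-3 + \sqrt{\left(-4\right)^{2} + \left(-3\right)^{2}}\right)}{2} = -1 + \frac{x + b \left(-3 + \sqrt{16 + 9}\right)}{2} = -1 + \frac{x + b \left(-3 + \sqrt{25}\right)}{2} = -1 + \frac{x + b \left(-3 + 5\right)}{2} = -1 + \frac{x + b 2}{2} = -1 + \frac{x + 2 b}{2} = -1 + \left(b + \frac{x}{2}\right) = -1 + b + \frac{x}{2}$)
$\frac{1}{r{\left(-281,j{\left(-6 \right)} \right)}} = \frac{1}{-1 + \left(6 + \left(-6\right)^{2} + 18 \left(-6\right)\right) + \frac{1}{2} \left(-281\right)} = \frac{1}{-1 + \left(6 + 36 - 108\right) - \frac{281}{2}} = \frac{1}{-1 - 66 - \frac{281}{2}} = \frac{1}{- \frac{415}{2}} = - \frac{2}{415}$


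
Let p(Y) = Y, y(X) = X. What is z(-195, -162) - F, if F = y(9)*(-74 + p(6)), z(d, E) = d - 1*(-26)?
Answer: 443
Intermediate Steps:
z(d, E) = 26 + d (z(d, E) = d + 26 = 26 + d)
F = -612 (F = 9*(-74 + 6) = 9*(-68) = -612)
z(-195, -162) - F = (26 - 195) - 1*(-612) = -169 + 612 = 443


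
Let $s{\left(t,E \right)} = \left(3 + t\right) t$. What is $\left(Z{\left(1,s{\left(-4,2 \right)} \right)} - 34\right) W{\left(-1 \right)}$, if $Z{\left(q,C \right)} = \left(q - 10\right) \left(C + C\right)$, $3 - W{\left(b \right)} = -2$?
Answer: $-530$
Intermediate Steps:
$W{\left(b \right)} = 5$ ($W{\left(b \right)} = 3 - -2 = 3 + 2 = 5$)
$s{\left(t,E \right)} = t \left(3 + t\right)$
$Z{\left(q,C \right)} = 2 C \left(-10 + q\right)$ ($Z{\left(q,C \right)} = \left(-10 + q\right) 2 C = 2 C \left(-10 + q\right)$)
$\left(Z{\left(1,s{\left(-4,2 \right)} \right)} - 34\right) W{\left(-1 \right)} = \left(2 \left(- 4 \left(3 - 4\right)\right) \left(-10 + 1\right) - 34\right) 5 = \left(2 \left(\left(-4\right) \left(-1\right)\right) \left(-9\right) - 34\right) 5 = \left(2 \cdot 4 \left(-9\right) - 34\right) 5 = \left(-72 - 34\right) 5 = \left(-106\right) 5 = -530$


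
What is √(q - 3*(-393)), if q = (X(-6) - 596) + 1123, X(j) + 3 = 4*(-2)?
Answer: √1695 ≈ 41.170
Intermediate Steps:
X(j) = -11 (X(j) = -3 + 4*(-2) = -3 - 8 = -11)
q = 516 (q = (-11 - 596) + 1123 = -607 + 1123 = 516)
√(q - 3*(-393)) = √(516 - 3*(-393)) = √(516 + 1179) = √1695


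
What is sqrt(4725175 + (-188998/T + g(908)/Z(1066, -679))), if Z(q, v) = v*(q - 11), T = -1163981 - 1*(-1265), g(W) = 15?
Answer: sqrt(32780054995798912222342077114)/83290579302 ≈ 2173.7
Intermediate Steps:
T = -1162716 (T = -1163981 + 1265 = -1162716)
Z(q, v) = v*(-11 + q)
sqrt(4725175 + (-188998/T + g(908)/Z(1066, -679))) = sqrt(4725175 + (-188998/(-1162716) + 15/((-679*(-11 + 1066))))) = sqrt(4725175 + (-188998*(-1/1162716) + 15/((-679*1055)))) = sqrt(4725175 + (94499/581358 + 15/(-716345))) = sqrt(4725175 + (94499/581358 + 15*(-1/716345))) = sqrt(4725175 + (94499/581358 - 3/143269)) = sqrt(4725175 + 13537033157/83290579302) = sqrt(393562576590361007/83290579302) = sqrt(32780054995798912222342077114)/83290579302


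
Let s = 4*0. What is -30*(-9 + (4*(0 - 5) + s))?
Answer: 870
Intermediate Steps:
s = 0
-30*(-9 + (4*(0 - 5) + s)) = -30*(-9 + (4*(0 - 5) + 0)) = -30*(-9 + (4*(-5) + 0)) = -30*(-9 + (-20 + 0)) = -30*(-9 - 20) = -30*(-29) = 870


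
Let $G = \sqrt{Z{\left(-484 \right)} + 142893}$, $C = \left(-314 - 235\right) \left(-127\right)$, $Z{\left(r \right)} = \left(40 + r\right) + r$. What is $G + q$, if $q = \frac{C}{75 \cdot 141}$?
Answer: $\frac{7747}{1175} + \sqrt{141965} \approx 383.38$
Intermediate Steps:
$Z{\left(r \right)} = 40 + 2 r$
$C = 69723$ ($C = \left(-549\right) \left(-127\right) = 69723$)
$q = \frac{7747}{1175}$ ($q = \frac{69723}{75 \cdot 141} = \frac{69723}{10575} = 69723 \cdot \frac{1}{10575} = \frac{7747}{1175} \approx 6.5932$)
$G = \sqrt{141965}$ ($G = \sqrt{\left(40 + 2 \left(-484\right)\right) + 142893} = \sqrt{\left(40 - 968\right) + 142893} = \sqrt{-928 + 142893} = \sqrt{141965} \approx 376.78$)
$G + q = \sqrt{141965} + \frac{7747}{1175} = \frac{7747}{1175} + \sqrt{141965}$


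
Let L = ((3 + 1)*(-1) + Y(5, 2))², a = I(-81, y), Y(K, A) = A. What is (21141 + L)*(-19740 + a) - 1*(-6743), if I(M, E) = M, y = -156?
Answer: -419108302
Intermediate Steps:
a = -81
L = 4 (L = ((3 + 1)*(-1) + 2)² = (4*(-1) + 2)² = (-4 + 2)² = (-2)² = 4)
(21141 + L)*(-19740 + a) - 1*(-6743) = (21141 + 4)*(-19740 - 81) - 1*(-6743) = 21145*(-19821) + 6743 = -419115045 + 6743 = -419108302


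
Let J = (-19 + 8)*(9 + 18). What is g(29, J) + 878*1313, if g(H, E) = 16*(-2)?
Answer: 1152782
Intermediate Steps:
J = -297 (J = -11*27 = -297)
g(H, E) = -32
g(29, J) + 878*1313 = -32 + 878*1313 = -32 + 1152814 = 1152782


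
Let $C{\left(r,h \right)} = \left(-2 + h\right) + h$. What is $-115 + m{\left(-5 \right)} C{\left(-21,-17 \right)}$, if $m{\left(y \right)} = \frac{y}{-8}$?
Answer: $- \frac{275}{2} \approx -137.5$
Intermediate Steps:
$m{\left(y \right)} = - \frac{y}{8}$ ($m{\left(y \right)} = y \left(- \frac{1}{8}\right) = - \frac{y}{8}$)
$C{\left(r,h \right)} = -2 + 2 h$
$-115 + m{\left(-5 \right)} C{\left(-21,-17 \right)} = -115 + \left(- \frac{1}{8}\right) \left(-5\right) \left(-2 + 2 \left(-17\right)\right) = -115 + \frac{5 \left(-2 - 34\right)}{8} = -115 + \frac{5}{8} \left(-36\right) = -115 - \frac{45}{2} = - \frac{275}{2}$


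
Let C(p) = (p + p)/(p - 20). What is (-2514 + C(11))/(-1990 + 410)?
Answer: 5662/3555 ≈ 1.5927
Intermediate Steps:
C(p) = 2*p/(-20 + p) (C(p) = (2*p)/(-20 + p) = 2*p/(-20 + p))
(-2514 + C(11))/(-1990 + 410) = (-2514 + 2*11/(-20 + 11))/(-1990 + 410) = (-2514 + 2*11/(-9))/(-1580) = (-2514 + 2*11*(-⅑))*(-1/1580) = (-2514 - 22/9)*(-1/1580) = -22648/9*(-1/1580) = 5662/3555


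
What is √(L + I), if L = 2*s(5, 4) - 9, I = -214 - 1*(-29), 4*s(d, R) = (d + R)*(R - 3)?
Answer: I*√758/2 ≈ 13.766*I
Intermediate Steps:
s(d, R) = (-3 + R)*(R + d)/4 (s(d, R) = ((d + R)*(R - 3))/4 = ((R + d)*(-3 + R))/4 = ((-3 + R)*(R + d))/4 = (-3 + R)*(R + d)/4)
I = -185 (I = -214 + 29 = -185)
L = -9/2 (L = 2*(-¾*4 - ¾*5 + (¼)*4² + (¼)*4*5) - 9 = 2*(-3 - 15/4 + (¼)*16 + 5) - 9 = 2*(-3 - 15/4 + 4 + 5) - 9 = 2*(9/4) - 9 = 9/2 - 9 = -9/2 ≈ -4.5000)
√(L + I) = √(-9/2 - 185) = √(-379/2) = I*√758/2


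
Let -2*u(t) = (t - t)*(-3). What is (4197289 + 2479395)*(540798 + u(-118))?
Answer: 3610737353832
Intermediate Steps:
u(t) = 0 (u(t) = -(t - t)*(-3)/2 = -0*(-3) = -½*0 = 0)
(4197289 + 2479395)*(540798 + u(-118)) = (4197289 + 2479395)*(540798 + 0) = 6676684*540798 = 3610737353832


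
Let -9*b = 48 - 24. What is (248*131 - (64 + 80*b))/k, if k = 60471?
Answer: 97912/181413 ≈ 0.53972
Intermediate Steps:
b = -8/3 (b = -(48 - 24)/9 = -⅑*24 = -8/3 ≈ -2.6667)
(248*131 - (64 + 80*b))/k = (248*131 - (64 + 80*(-8/3)))/60471 = (32488 - (64 - 640/3))*(1/60471) = (32488 - 1*(-448/3))*(1/60471) = (32488 + 448/3)*(1/60471) = (97912/3)*(1/60471) = 97912/181413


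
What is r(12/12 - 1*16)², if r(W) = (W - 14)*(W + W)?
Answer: 756900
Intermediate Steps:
r(W) = 2*W*(-14 + W) (r(W) = (-14 + W)*(2*W) = 2*W*(-14 + W))
r(12/12 - 1*16)² = (2*(12/12 - 1*16)*(-14 + (12/12 - 1*16)))² = (2*(12*(1/12) - 16)*(-14 + (12*(1/12) - 16)))² = (2*(1 - 16)*(-14 + (1 - 16)))² = (2*(-15)*(-14 - 15))² = (2*(-15)*(-29))² = 870² = 756900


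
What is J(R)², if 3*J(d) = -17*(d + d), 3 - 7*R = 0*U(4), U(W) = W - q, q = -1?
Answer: 1156/49 ≈ 23.592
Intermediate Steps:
U(W) = 1 + W (U(W) = W - 1*(-1) = W + 1 = 1 + W)
R = 3/7 (R = 3/7 - 0*(1 + 4) = 3/7 - 0*5 = 3/7 - ⅐*0 = 3/7 + 0 = 3/7 ≈ 0.42857)
J(d) = -34*d/3 (J(d) = (-17*(d + d))/3 = (-34*d)/3 = -34*d/3)
J(R)² = (-34/3*3/7)² = (-34/7)² = 1156/49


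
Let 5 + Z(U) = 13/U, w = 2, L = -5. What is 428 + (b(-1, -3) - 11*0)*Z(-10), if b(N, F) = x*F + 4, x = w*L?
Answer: 1069/5 ≈ 213.80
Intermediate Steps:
x = -10 (x = 2*(-5) = -10)
b(N, F) = 4 - 10*F (b(N, F) = -10*F + 4 = 4 - 10*F)
Z(U) = -5 + 13/U
428 + (b(-1, -3) - 11*0)*Z(-10) = 428 + ((4 - 10*(-3)) - 11*0)*(-5 + 13/(-10)) = 428 + ((4 + 30) + 0)*(-5 + 13*(-⅒)) = 428 + (34 + 0)*(-5 - 13/10) = 428 + 34*(-63/10) = 428 - 1071/5 = 1069/5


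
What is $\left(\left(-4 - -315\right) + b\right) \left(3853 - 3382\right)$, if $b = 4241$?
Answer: $2143992$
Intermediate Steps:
$\left(\left(-4 - -315\right) + b\right) \left(3853 - 3382\right) = \left(\left(-4 - -315\right) + 4241\right) \left(3853 - 3382\right) = \left(\left(-4 + 315\right) + 4241\right) 471 = \left(311 + 4241\right) 471 = 4552 \cdot 471 = 2143992$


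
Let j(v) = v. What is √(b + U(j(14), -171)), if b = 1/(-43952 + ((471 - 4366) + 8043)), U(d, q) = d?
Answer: √5545244505/19902 ≈ 3.7417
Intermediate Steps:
b = -1/39804 (b = 1/(-43952 + (-3895 + 8043)) = 1/(-43952 + 4148) = 1/(-39804) = -1/39804 ≈ -2.5123e-5)
√(b + U(j(14), -171)) = √(-1/39804 + 14) = √(557255/39804) = √5545244505/19902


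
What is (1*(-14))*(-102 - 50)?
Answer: 2128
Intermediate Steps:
(1*(-14))*(-102 - 50) = -14*(-152) = 2128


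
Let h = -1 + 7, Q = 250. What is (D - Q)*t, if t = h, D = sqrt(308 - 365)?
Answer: -1500 + 6*I*sqrt(57) ≈ -1500.0 + 45.299*I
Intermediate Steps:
D = I*sqrt(57) (D = sqrt(-57) = I*sqrt(57) ≈ 7.5498*I)
h = 6
t = 6
(D - Q)*t = (I*sqrt(57) - 1*250)*6 = (I*sqrt(57) - 250)*6 = (-250 + I*sqrt(57))*6 = -1500 + 6*I*sqrt(57)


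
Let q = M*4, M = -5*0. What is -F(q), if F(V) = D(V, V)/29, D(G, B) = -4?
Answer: 4/29 ≈ 0.13793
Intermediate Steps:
M = 0
q = 0 (q = 0*4 = 0)
F(V) = -4/29
-F(q) = -1*(-4/29) = 4/29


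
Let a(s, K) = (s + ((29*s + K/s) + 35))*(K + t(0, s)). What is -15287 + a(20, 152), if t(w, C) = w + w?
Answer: 411941/5 ≈ 82388.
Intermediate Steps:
t(w, C) = 2*w
a(s, K) = K*(35 + 30*s + K/s) (a(s, K) = (s + ((29*s + K/s) + 35))*(K + 2*0) = (s + ((29*s + K/s) + 35))*(K + 0) = (s + (35 + 29*s + K/s))*K = (35 + 30*s + K/s)*K = K*(35 + 30*s + K/s))
-15287 + a(20, 152) = -15287 + 152*(152 + 5*20*(7 + 6*20))/20 = -15287 + 152*(1/20)*(152 + 5*20*(7 + 120)) = -15287 + 152*(1/20)*(152 + 5*20*127) = -15287 + 152*(1/20)*(152 + 12700) = -15287 + 152*(1/20)*12852 = -15287 + 488376/5 = 411941/5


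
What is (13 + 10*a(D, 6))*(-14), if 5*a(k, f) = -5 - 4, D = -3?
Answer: 70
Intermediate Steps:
a(k, f) = -9/5 (a(k, f) = (-5 - 4)/5 = (1/5)*(-9) = -9/5)
(13 + 10*a(D, 6))*(-14) = (13 + 10*(-9/5))*(-14) = (13 - 18)*(-14) = -5*(-14) = 70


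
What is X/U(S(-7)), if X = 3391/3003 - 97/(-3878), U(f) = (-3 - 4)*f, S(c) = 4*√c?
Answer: 1920227*I*√7/326077752 ≈ 0.01558*I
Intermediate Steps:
U(f) = -7*f
X = 1920227/1663662 (X = 3391*(1/3003) - 97*(-1/3878) = 3391/3003 + 97/3878 = 1920227/1663662 ≈ 1.1542)
X/U(S(-7)) = 1920227/(1663662*((-28*√(-7)))) = 1920227/(1663662*((-28*I*√7))) = 1920227*(I*√7/196)/1663662 = 1920227*I*√7/326077752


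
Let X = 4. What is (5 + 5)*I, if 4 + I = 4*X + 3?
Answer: 150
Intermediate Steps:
I = 15 (I = -4 + (4*4 + 3) = -4 + (16 + 3) = -4 + 19 = 15)
(5 + 5)*I = (5 + 5)*15 = 10*15 = 150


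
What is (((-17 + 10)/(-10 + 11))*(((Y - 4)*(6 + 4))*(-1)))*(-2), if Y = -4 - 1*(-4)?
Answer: 560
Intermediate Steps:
Y = 0 (Y = -4 + 4 = 0)
(((-17 + 10)/(-10 + 11))*(((Y - 4)*(6 + 4))*(-1)))*(-2) = (((-17 + 10)/(-10 + 11))*(((0 - 4)*(6 + 4))*(-1)))*(-2) = ((-7/1)*(-4*10*(-1)))*(-2) = ((-7*1)*(-40*(-1)))*(-2) = -7*40*(-2) = -280*(-2) = 560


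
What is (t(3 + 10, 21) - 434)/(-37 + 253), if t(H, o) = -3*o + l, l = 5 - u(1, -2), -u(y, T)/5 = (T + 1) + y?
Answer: -41/18 ≈ -2.2778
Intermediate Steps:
u(y, T) = -5 - 5*T - 5*y (u(y, T) = -5*((T + 1) + y) = -5*((1 + T) + y) = -5*(1 + T + y) = -5 - 5*T - 5*y)
l = 5 (l = 5 - (-5 - 5*(-2) - 5*1) = 5 - (-5 + 10 - 5) = 5 - 1*0 = 5 + 0 = 5)
t(H, o) = 5 - 3*o (t(H, o) = -3*o + 5 = 5 - 3*o)
(t(3 + 10, 21) - 434)/(-37 + 253) = ((5 - 3*21) - 434)/(-37 + 253) = ((5 - 63) - 434)/216 = (-58 - 434)*(1/216) = -492*1/216 = -41/18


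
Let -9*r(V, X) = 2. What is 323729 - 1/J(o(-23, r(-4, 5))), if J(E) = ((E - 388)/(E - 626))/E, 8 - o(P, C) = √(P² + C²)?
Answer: 3772429084253/11653547 + 19133411*√42853/104881923 ≈ 3.2375e+5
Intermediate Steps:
r(V, X) = -2/9 (r(V, X) = -⅑*2 = -2/9)
o(P, C) = 8 - √(C² + P²) (o(P, C) = 8 - √(P² + C²) = 8 - √(C² + P²))
J(E) = (-388 + E)/(E*(-626 + E)) (J(E) = ((-388 + E)/(-626 + E))/E = (-388 + E)/(E*(-626 + E)))
323729 - 1/J(o(-23, r(-4, 5))) = 323729 - 1/((-388 + (8 - √((-2/9)² + (-23)²)))/((8 - √((-2/9)² + (-23)²))*(-626 + (8 - √((-2/9)² + (-23)²))))) = 323729 - 1/((-388 + (8 - √(4/81 + 529)))/((8 - √(4/81 + 529))*(-626 + (8 - √(4/81 + 529))))) = 323729 - 1/((-388 + (8 - √(42853/81)))/((8 - √(42853/81))*(-626 + (8 - √(42853/81))))) = 323729 - 1/((-388 + (8 - √42853/9))/((8 - √42853/9)*(-626 + (8 - √42853/9)))) = 323729 - 1/((-380 - √42853/9)/((8 - √42853/9)*(-618 - √42853/9))) = 323729 - 1/((-380 - √42853/9)/((-618 - √42853/9)*(8 - √42853/9))) = 323729 - (-618 - √42853/9)*(8 - √42853/9)/(-380 - √42853/9)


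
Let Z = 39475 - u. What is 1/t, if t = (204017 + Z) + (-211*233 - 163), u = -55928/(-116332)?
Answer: 29083/5646915796 ≈ 5.1502e-6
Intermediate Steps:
u = 13982/29083 (u = -55928*(-1/116332) = 13982/29083 ≈ 0.48076)
Z = 1148037443/29083 (Z = 39475 - 1*13982/29083 = 39475 - 13982/29083 = 1148037443/29083 ≈ 39475.)
t = 5646915796/29083 (t = (204017 + 1148037443/29083) + (-211*233 - 163) = 7081463854/29083 + (-49163 - 163) = 7081463854/29083 - 49326 = 5646915796/29083 ≈ 1.9417e+5)
1/t = 1/(5646915796/29083) = 29083/5646915796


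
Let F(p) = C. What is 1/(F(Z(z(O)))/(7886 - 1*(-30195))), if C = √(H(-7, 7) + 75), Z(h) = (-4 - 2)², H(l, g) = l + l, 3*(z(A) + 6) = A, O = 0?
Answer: 38081*√61/61 ≈ 4875.8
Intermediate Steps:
z(A) = -6 + A/3
H(l, g) = 2*l
Z(h) = 36 (Z(h) = (-6)² = 36)
C = √61 (C = √(2*(-7) + 75) = √(-14 + 75) = √61 ≈ 7.8102)
F(p) = √61
1/(F(Z(z(O)))/(7886 - 1*(-30195))) = 1/(√61/(7886 - 1*(-30195))) = 1/(√61/(7886 + 30195)) = 1/(√61/38081) = 38081*√61/61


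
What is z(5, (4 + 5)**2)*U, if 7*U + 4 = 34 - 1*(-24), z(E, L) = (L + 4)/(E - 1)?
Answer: 2295/14 ≈ 163.93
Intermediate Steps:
z(E, L) = (4 + L)/(-1 + E)
U = 54/7 (U = -4/7 + (34 - 1*(-24))/7 = -4/7 + (34 + 24)/7 = -4/7 + (1/7)*58 = -4/7 + 58/7 = 54/7 ≈ 7.7143)
z(5, (4 + 5)**2)*U = ((4 + (4 + 5)**2)/(-1 + 5))*(54/7) = ((4 + 9**2)/4)*(54/7) = ((4 + 81)/4)*(54/7) = ((1/4)*85)*(54/7) = (85/4)*(54/7) = 2295/14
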